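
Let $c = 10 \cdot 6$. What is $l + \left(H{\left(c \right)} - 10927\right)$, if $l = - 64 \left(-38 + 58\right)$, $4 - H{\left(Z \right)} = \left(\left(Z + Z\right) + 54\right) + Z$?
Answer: $-12437$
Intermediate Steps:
$c = 60$
$H{\left(Z \right)} = -50 - 3 Z$ ($H{\left(Z \right)} = 4 - \left(\left(\left(Z + Z\right) + 54\right) + Z\right) = 4 - \left(\left(2 Z + 54\right) + Z\right) = 4 - \left(\left(54 + 2 Z\right) + Z\right) = 4 - \left(54 + 3 Z\right) = -50 - 3 Z$)
$l = -1280$ ($l = \left(-64\right) 20 = -1280$)
$l + \left(H{\left(c \right)} - 10927\right) = -1280 - 11157 = -12437$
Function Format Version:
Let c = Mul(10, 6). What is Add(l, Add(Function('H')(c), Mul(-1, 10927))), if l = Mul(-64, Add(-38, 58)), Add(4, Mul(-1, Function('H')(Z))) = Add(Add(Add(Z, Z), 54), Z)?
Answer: -12437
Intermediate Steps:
c = 60
Function('H')(Z) = Add(-50, Mul(-3, Z)) (Function('H')(Z) = Add(4, Mul(-1, Add(Add(Add(Z, Z), 54), Z))) = Add(4, Mul(-1, Add(Add(Mul(2, Z), 54), Z))) = Add(4, Mul(-1, Add(Add(54, Mul(2, Z)), Z))) = Add(4, Mul(-1, Add(54, Mul(3, Z)))) = Add(4, Add(-54, Mul(-3, Z))) = Add(-50, Mul(-3, Z)))
l = -1280 (l = Mul(-64, 20) = -1280)
Add(l, Add(Function('H')(c), Mul(-1, 10927))) = Add(-1280, Add(Add(-50, Mul(-3, 60)), Mul(-1, 10927))) = Add(-1280, Add(Add(-50, -180), -10927)) = Add(-1280, Add(-230, -10927)) = Add(-1280, -11157) = -12437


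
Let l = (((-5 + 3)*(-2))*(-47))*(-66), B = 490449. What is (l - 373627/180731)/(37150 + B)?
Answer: 2242136621/95353494869 ≈ 0.023514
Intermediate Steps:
l = 12408 (l = (-2*(-2)*(-47))*(-66) = (4*(-47))*(-66) = -188*(-66) = 12408)
(l - 373627/180731)/(37150 + B) = (12408 - 373627/180731)/(37150 + 490449) = (12408 - 373627*1/180731)/527599 = (12408 - 373627/180731)*(1/527599) = (2242136621/180731)*(1/527599) = 2242136621/95353494869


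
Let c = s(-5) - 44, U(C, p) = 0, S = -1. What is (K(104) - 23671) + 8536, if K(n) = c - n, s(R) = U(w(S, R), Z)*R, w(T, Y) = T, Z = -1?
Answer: -15283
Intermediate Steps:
s(R) = 0 (s(R) = 0*R = 0)
c = -44 (c = 0 - 44 = -44)
K(n) = -44 - n
(K(104) - 23671) + 8536 = ((-44 - 1*104) - 23671) + 8536 = ((-44 - 104) - 23671) + 8536 = (-148 - 23671) + 8536 = -23819 + 8536 = -15283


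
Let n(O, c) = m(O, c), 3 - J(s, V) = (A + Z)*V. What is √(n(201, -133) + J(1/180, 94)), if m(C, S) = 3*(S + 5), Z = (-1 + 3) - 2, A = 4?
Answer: I*√757 ≈ 27.514*I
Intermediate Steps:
Z = 0 (Z = 2 - 2 = 0)
m(C, S) = 15 + 3*S (m(C, S) = 3*(5 + S) = 15 + 3*S)
J(s, V) = 3 - 4*V (J(s, V) = 3 - (4 + 0)*V = 3 - 4*V)
n(O, c) = 15 + 3*c
√(n(201, -133) + J(1/180, 94)) = √((15 + 3*(-133)) + (3 - 4*94)) = √((15 - 399) + (3 - 376)) = √(-384 - 373) = √(-757) = I*√757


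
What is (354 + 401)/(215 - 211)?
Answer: 755/4 ≈ 188.75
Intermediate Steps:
(354 + 401)/(215 - 211) = 755/4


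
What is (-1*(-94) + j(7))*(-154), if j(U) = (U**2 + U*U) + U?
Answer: -30646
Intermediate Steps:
j(U) = U + 2*U**2 (j(U) = (U**2 + U**2) + U = 2*U**2 + U = U + 2*U**2)
(-1*(-94) + j(7))*(-154) = (-1*(-94) + 7*(1 + 2*7))*(-154) = (94 + 7*(1 + 14))*(-154) = (94 + 7*15)*(-154) = (94 + 105)*(-154) = 199*(-154) = -30646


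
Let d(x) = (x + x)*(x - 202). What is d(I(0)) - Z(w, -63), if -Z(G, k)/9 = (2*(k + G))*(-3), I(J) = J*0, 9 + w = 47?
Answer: 1350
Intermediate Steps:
w = 38 (w = -9 + 47 = 38)
I(J) = 0
Z(G, k) = 54*G + 54*k (Z(G, k) = -9*2*(k + G)*(-3) = -9*2*(G + k)*(-3) = -9*(2*G + 2*k)*(-3) = -9*(-6*G - 6*k) = 54*G + 54*k)
d(x) = 2*x*(-202 + x) (d(x) = (2*x)*(-202 + x) = 2*x*(-202 + x))
d(I(0)) - Z(w, -63) = 2*0*(-202 + 0) - (54*38 + 54*(-63)) = 2*0*(-202) - (2052 - 3402) = 0 - 1*(-1350) = 0 + 1350 = 1350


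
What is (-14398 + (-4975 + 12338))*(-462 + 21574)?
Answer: -148522920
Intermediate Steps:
(-14398 + (-4975 + 12338))*(-462 + 21574) = (-14398 + 7363)*21112 = -7035*21112 = -148522920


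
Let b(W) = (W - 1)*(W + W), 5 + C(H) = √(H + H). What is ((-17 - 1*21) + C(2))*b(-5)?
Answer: -2460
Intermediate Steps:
C(H) = -5 + √2*√H (C(H) = -5 + √(H + H) = -5 + √(2*H) = -5 + √2*√H)
b(W) = 2*W*(-1 + W) (b(W) = (-1 + W)*(2*W) = 2*W*(-1 + W))
((-17 - 1*21) + C(2))*b(-5) = ((-17 - 1*21) + (-5 + √2*√2))*(2*(-5)*(-1 - 5)) = ((-17 - 21) + (-5 + 2))*(2*(-5)*(-6)) = (-38 - 3)*60 = -41*60 = -2460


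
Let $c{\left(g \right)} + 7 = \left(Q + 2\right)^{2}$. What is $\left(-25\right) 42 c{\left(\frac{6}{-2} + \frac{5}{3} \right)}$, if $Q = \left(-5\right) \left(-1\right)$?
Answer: $-44100$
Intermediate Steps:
$Q = 5$
$c{\left(g \right)} = 42$ ($c{\left(g \right)} = -7 + \left(5 + 2\right)^{2} = -7 + 7^{2} = -7 + 49 = 42$)
$\left(-25\right) 42 c{\left(\frac{6}{-2} + \frac{5}{3} \right)} = \left(-25\right) 42 \cdot 42 = \left(-1050\right) 42 = -44100$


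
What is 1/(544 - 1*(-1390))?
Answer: 1/1934 ≈ 0.00051706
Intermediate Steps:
1/(544 - 1*(-1390)) = 1/(544 + 1390) = 1/1934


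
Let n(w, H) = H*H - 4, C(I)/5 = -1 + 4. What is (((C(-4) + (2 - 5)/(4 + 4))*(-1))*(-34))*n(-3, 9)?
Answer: 153153/4 ≈ 38288.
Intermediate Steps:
C(I) = 15 (C(I) = 5*(-1 + 4) = 5*3 = 15)
n(w, H) = -4 + H² (n(w, H) = H² - 4 = -4 + H²)
(((C(-4) + (2 - 5)/(4 + 4))*(-1))*(-34))*n(-3, 9) = (((15 + (2 - 5)/(4 + 4))*(-1))*(-34))*(-4 + 9²) = (((15 - 3/8)*(-1))*(-34))*(-4 + 81) = (((15 - 3*⅛)*(-1))*(-34))*77 = (((15 - 3/8)*(-1))*(-34))*77 = (((117/8)*(-1))*(-34))*77 = -117/8*(-34)*77 = (1989/4)*77 = 153153/4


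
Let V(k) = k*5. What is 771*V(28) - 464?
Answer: 107476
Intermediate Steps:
V(k) = 5*k
771*V(28) - 464 = 771*(5*28) - 464 = 771*140 - 464 = 107940 - 464 = 107476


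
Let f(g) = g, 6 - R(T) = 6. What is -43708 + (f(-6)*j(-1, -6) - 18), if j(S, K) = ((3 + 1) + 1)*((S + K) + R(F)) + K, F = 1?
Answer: -43480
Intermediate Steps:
R(T) = 0 (R(T) = 6 - 1*6 = 6 - 6 = 0)
j(S, K) = 5*S + 6*K (j(S, K) = ((3 + 1) + 1)*((S + K) + 0) + K = (4 + 1)*((K + S) + 0) + K = 5*(K + S) + K = (5*K + 5*S) + K = 5*S + 6*K)
-43708 + (f(-6)*j(-1, -6) - 18) = -43708 + (-6*(5*(-1) + 6*(-6)) - 18) = -43708 + (-6*(-5 - 36) - 18) = -43708 + (-6*(-41) - 18) = -43708 + (246 - 18) = -43708 + 228 = -43480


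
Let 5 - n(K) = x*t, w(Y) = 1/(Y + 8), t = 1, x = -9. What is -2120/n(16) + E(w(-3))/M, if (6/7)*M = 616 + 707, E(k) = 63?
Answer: -7418/49 ≈ -151.39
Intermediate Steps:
w(Y) = 1/(8 + Y)
n(K) = 14 (n(K) = 5 - (-9) = 5 - 1*(-9) = 5 + 9 = 14)
M = 3087/2 (M = 7*(616 + 707)/6 = (7/6)*1323 = 3087/2 ≈ 1543.5)
-2120/n(16) + E(w(-3))/M = -2120/14 + 63/(3087/2) = -2120*1/14 + 63*(2/3087) = -1060/7 + 2/49 = -7418/49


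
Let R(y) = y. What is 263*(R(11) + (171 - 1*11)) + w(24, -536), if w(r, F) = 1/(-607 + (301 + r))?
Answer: 12682385/282 ≈ 44973.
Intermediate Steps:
w(r, F) = 1/(-306 + r)
263*(R(11) + (171 - 1*11)) + w(24, -536) = 263*(11 + (171 - 1*11)) + 1/(-306 + 24) = 263*(11 + (171 - 11)) + 1/(-282) = 263*(11 + 160) - 1/282 = 263*171 - 1/282 = 44973 - 1/282 = 12682385/282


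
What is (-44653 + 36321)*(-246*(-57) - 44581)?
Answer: 254617588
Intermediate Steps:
(-44653 + 36321)*(-246*(-57) - 44581) = -8332*(14022 - 44581) = -8332*(-30559) = 254617588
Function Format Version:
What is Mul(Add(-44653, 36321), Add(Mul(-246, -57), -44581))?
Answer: 254617588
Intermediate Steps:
Mul(Add(-44653, 36321), Add(Mul(-246, -57), -44581)) = Mul(-8332, Add(14022, -44581)) = Mul(-8332, -30559) = 254617588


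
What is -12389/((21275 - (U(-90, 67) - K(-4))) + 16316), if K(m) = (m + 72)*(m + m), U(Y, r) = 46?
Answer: -12389/37001 ≈ -0.33483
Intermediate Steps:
K(m) = 2*m*(72 + m) (K(m) = (72 + m)*(2*m) = 2*m*(72 + m))
-12389/((21275 - (U(-90, 67) - K(-4))) + 16316) = -12389/((21275 - (46 - 2*(-4)*(72 - 4))) + 16316) = -12389/((21275 - (46 - 2*(-4)*68)) + 16316) = -12389/((21275 - (46 - 1*(-544))) + 16316) = -12389/((21275 - (46 + 544)) + 16316) = -12389/((21275 - 1*590) + 16316) = -12389/((21275 - 590) + 16316) = -12389/(20685 + 16316) = -12389/37001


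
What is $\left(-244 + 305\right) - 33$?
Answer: $28$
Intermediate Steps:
$\left(-244 + 305\right) - 33 = 61 - 33 = 28$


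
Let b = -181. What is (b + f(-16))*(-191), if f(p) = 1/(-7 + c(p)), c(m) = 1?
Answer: 207617/6 ≈ 34603.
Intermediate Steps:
f(p) = -⅙ (f(p) = 1/(-7 + 1) = 1/(-6) = -⅙)
(b + f(-16))*(-191) = (-181 - ⅙)*(-191) = -1087/6*(-191) = 207617/6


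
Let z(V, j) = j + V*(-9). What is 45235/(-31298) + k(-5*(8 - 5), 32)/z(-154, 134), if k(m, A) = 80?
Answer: -828167/594662 ≈ -1.3927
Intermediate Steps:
z(V, j) = j - 9*V
45235/(-31298) + k(-5*(8 - 5), 32)/z(-154, 134) = 45235/(-31298) + 80/(134 - 9*(-154)) = 45235*(-1/31298) + 80/(134 + 1386) = -45235/31298 + 80/1520 = -45235/31298 + 80*(1/1520) = -45235/31298 + 1/19 = -828167/594662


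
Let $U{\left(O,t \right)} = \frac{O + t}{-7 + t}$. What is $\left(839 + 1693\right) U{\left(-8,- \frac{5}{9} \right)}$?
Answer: $\frac{48741}{17} \approx 2867.1$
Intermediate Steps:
$U{\left(O,t \right)} = \frac{O + t}{-7 + t}$
$\left(839 + 1693\right) U{\left(-8,- \frac{5}{9} \right)} = \left(839 + 1693\right) \frac{-8 - \frac{5}{9}}{-7 - \frac{5}{9}} = 2532 \frac{-8 - \frac{5}{9}}{-7 - \frac{5}{9}} = 2532 \frac{1}{- \frac{68}{9}} \left(- \frac{77}{9}\right) = 2532 \left(\left(- \frac{9}{68}\right) \left(- \frac{77}{9}\right)\right) = 2532 \cdot \frac{77}{68} = \frac{48741}{17}$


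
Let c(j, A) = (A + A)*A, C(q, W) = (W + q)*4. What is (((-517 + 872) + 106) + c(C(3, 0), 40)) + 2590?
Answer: 6251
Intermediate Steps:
C(q, W) = 4*W + 4*q
c(j, A) = 2*A**2 (c(j, A) = (2*A)*A = 2*A**2)
(((-517 + 872) + 106) + c(C(3, 0), 40)) + 2590 = (((-517 + 872) + 106) + 2*40**2) + 2590 = ((355 + 106) + 2*1600) + 2590 = (461 + 3200) + 2590 = 3661 + 2590 = 6251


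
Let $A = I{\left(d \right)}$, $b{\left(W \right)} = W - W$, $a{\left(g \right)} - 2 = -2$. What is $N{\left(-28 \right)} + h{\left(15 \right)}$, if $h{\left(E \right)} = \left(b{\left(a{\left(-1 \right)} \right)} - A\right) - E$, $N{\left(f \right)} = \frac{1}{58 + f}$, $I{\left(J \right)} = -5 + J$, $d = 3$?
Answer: $- \frac{389}{30} \approx -12.967$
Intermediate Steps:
$a{\left(g \right)} = 0$ ($a{\left(g \right)} = 2 - 2 = 0$)
$b{\left(W \right)} = 0$
$A = -2$ ($A = -5 + 3 = -2$)
$h{\left(E \right)} = 2 - E$ ($h{\left(E \right)} = \left(0 - -2\right) - E = \left(0 + 2\right) - E = 2 - E$)
$N{\left(-28 \right)} + h{\left(15 \right)} = \frac{1}{58 - 28} + \left(2 - 15\right) = \frac{1}{30} + \left(2 - 15\right) = \frac{1}{30} - 13 = - \frac{389}{30}$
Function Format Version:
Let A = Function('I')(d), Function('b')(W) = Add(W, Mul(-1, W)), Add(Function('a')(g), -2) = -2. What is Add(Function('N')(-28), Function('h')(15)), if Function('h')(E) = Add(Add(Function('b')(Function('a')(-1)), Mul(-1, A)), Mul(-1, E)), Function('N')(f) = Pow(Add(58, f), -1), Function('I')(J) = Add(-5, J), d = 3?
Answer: Rational(-389, 30) ≈ -12.967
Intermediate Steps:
Function('a')(g) = 0 (Function('a')(g) = Add(2, -2) = 0)
Function('b')(W) = 0
A = -2 (A = Add(-5, 3) = -2)
Function('h')(E) = Add(2, Mul(-1, E)) (Function('h')(E) = Add(Add(0, Mul(-1, -2)), Mul(-1, E)) = Add(Add(0, 2), Mul(-1, E)) = Add(2, Mul(-1, E)))
Add(Function('N')(-28), Function('h')(15)) = Add(Pow(Add(58, -28), -1), Add(2, Mul(-1, 15))) = Add(Pow(30, -1), Add(2, -15)) = Add(Rational(1, 30), -13) = Rational(-389, 30)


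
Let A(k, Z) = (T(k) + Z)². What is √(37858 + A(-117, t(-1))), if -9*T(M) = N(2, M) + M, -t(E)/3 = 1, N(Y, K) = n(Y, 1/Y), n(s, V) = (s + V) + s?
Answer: √151793/2 ≈ 194.80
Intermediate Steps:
n(s, V) = V + 2*s (n(s, V) = (V + s) + s = V + 2*s)
N(Y, K) = 1/Y + 2*Y
t(E) = -3 (t(E) = -3*1 = -3)
T(M) = -½ - M/9 (T(M) = -((1/2 + 2*2) + M)/9 = -((½ + 4) + M)/9 = -(9/2 + M)/9 = -½ - M/9)
A(k, Z) = (-½ + Z - k/9)² (A(k, Z) = ((-½ - k/9) + Z)² = (-½ + Z - k/9)²)
√(37858 + A(-117, t(-1))) = √(37858 + (9 - 18*(-3) + 2*(-117))²/324) = √(37858 + (9 + 54 - 234)²/324) = √(37858 + (1/324)*(-171)²) = √(37858 + (1/324)*29241) = √(37858 + 361/4) = √(151793/4) = √151793/2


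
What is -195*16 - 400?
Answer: -3520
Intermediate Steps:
-195*16 - 400 = -3120 - 400 = -3520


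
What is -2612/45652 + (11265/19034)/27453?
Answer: -113696771687/1987917869342 ≈ -0.057194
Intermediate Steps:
-2612/45652 + (11265/19034)/27453 = -2612*1/45652 + (11265*(1/19034))*(1/27453) = -653/11413 + (11265/19034)*(1/27453) = -653/11413 + 3755/174180134 = -113696771687/1987917869342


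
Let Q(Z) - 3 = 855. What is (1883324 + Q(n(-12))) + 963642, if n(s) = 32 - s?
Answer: 2847824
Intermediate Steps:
Q(Z) = 858 (Q(Z) = 3 + 855 = 858)
(1883324 + Q(n(-12))) + 963642 = (1883324 + 858) + 963642 = 1884182 + 963642 = 2847824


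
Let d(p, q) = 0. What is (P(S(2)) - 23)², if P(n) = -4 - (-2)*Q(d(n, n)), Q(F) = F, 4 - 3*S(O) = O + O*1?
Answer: 729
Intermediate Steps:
S(O) = 4/3 - 2*O/3 (S(O) = 4/3 - (O + O*1)/3 = 4/3 - (O + O)/3 = 4/3 - 2*O/3)
P(n) = -4 (P(n) = -4 - (-2)*0 = -4 - 1*0 = -4 + 0 = -4)
(P(S(2)) - 23)² = (-4 - 23)² = (-27)² = 729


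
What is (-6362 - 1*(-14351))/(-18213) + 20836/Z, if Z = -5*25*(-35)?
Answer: 114844731/26560625 ≈ 4.3239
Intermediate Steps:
Z = 4375 (Z = -125*(-35) = 4375)
(-6362 - 1*(-14351))/(-18213) + 20836/Z = (-6362 - 1*(-14351))/(-18213) + 20836/4375 = (-6362 + 14351)*(-1/18213) + 20836*(1/4375) = 7989*(-1/18213) + 20836/4375 = -2663/6071 + 20836/4375 = 114844731/26560625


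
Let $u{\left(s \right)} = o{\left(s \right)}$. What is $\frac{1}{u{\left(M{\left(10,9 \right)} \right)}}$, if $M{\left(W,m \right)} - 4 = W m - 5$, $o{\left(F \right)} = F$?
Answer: $\frac{1}{89} \approx 0.011236$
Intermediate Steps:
$M{\left(W,m \right)} = -1 + W m$ ($M{\left(W,m \right)} = 4 + \left(W m - 5\right) = 4 + \left(-5 + W m\right) = -1 + W m$)
$u{\left(s \right)} = s$
$\frac{1}{u{\left(M{\left(10,9 \right)} \right)}} = \frac{1}{-1 + 10 \cdot 9} = \frac{1}{-1 + 90} = \frac{1}{89}$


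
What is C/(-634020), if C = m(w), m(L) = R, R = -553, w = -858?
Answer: 553/634020 ≈ 0.00087221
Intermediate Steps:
m(L) = -553
C = -553
C/(-634020) = -553/(-634020) = -553*(-1/634020) = 553/634020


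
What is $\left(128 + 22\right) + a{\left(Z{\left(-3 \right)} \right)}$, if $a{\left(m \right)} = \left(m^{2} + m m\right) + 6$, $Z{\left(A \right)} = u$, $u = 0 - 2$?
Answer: $164$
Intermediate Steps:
$u = -2$ ($u = 0 - 2 = -2$)
$Z{\left(A \right)} = -2$
$a{\left(m \right)} = 6 + 2 m^{2}$ ($a{\left(m \right)} = \left(m^{2} + m^{2}\right) + 6 = 2 m^{2} + 6 = 6 + 2 m^{2}$)
$\left(128 + 22\right) + a{\left(Z{\left(-3 \right)} \right)} = \left(128 + 22\right) + \left(6 + 2 \left(-2\right)^{2}\right) = 150 + \left(6 + 2 \cdot 4\right) = 150 + \left(6 + 8\right) = 150 + 14 = 164$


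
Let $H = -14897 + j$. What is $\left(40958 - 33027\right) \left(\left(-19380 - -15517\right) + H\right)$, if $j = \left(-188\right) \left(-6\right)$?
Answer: $-139839392$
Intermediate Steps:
$j = 1128$
$H = -13769$ ($H = -14897 + 1128 = -13769$)
$\left(40958 - 33027\right) \left(\left(-19380 - -15517\right) + H\right) = \left(40958 - 33027\right) \left(\left(-19380 - -15517\right) - 13769\right) = 7931 \left(\left(-19380 + 15517\right) - 13769\right) = 7931 \left(-3863 - 13769\right) = 7931 \left(-17632\right) = -139839392$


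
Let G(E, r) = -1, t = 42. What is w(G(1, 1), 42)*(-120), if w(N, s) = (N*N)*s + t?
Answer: -10080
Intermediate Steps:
w(N, s) = 42 + s*N**2 (w(N, s) = (N*N)*s + 42 = N**2*s + 42 = s*N**2 + 42 = 42 + s*N**2)
w(G(1, 1), 42)*(-120) = (42 + 42*(-1)**2)*(-120) = (42 + 42*1)*(-120) = (42 + 42)*(-120) = 84*(-120) = -10080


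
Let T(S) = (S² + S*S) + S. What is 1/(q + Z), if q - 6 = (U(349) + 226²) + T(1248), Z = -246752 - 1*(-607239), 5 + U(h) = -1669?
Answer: 1/3526151 ≈ 2.8360e-7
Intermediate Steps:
U(h) = -1674 (U(h) = -5 - 1669 = -1674)
T(S) = S + 2*S² (T(S) = (S² + S²) + S = 2*S² + S = S + 2*S²)
Z = 360487 (Z = -246752 + 607239 = 360487)
q = 3165664 (q = 6 + ((-1674 + 226²) + 1248*(1 + 2*1248)) = 6 + ((-1674 + 51076) + 1248*(1 + 2496)) = 6 + (49402 + 1248*2497) = 6 + (49402 + 3116256) = 6 + 3165658 = 3165664)
1/(q + Z) = 1/(3165664 + 360487) = 1/3526151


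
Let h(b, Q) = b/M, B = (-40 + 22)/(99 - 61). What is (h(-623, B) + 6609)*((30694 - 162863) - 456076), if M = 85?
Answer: -66017795158/17 ≈ -3.8834e+9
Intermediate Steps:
B = -9/19 (B = -18/38 = -18*1/38 = -9/19 ≈ -0.47368)
h(b, Q) = b/85
(h(-623, B) + 6609)*((30694 - 162863) - 456076) = ((1/85)*(-623) + 6609)*((30694 - 162863) - 456076) = (-623/85 + 6609)*(-132169 - 456076) = (561142/85)*(-588245) = -66017795158/17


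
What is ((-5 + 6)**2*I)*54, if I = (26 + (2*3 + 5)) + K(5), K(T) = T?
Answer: 2268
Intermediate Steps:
I = 42 (I = (26 + (2*3 + 5)) + 5 = (26 + (6 + 5)) + 5 = (26 + 11) + 5 = 37 + 5 = 42)
((-5 + 6)**2*I)*54 = ((-5 + 6)**2*42)*54 = (1**2*42)*54 = (1*42)*54 = 42*54 = 2268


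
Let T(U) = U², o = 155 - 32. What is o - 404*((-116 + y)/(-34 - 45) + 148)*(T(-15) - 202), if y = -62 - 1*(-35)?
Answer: -109961103/79 ≈ -1.3919e+6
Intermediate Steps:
y = -27 (y = -62 + 35 = -27)
o = 123
o - 404*((-116 + y)/(-34 - 45) + 148)*(T(-15) - 202) = 123 - 404*((-116 - 27)/(-34 - 45) + 148)*((-15)² - 202) = 123 - 404*(-143/(-79) + 148)*(225 - 202) = 123 - 404*(-143*(-1/79) + 148)*23 = 123 - 404*(143/79 + 148)*23 = 123 - 4781340*23/79 = 123 - 404*272205/79 = 123 - 109970820/79 = -109961103/79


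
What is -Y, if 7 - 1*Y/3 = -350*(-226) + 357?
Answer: 238350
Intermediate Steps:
Y = -238350 (Y = 21 - 3*(-350*(-226) + 357) = 21 - 3*(79100 + 357) = 21 - 3*79457 = 21 - 238371 = -238350)
-Y = -1*(-238350) = 238350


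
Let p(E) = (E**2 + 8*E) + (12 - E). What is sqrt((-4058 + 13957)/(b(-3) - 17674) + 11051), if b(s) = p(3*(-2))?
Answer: 3*sqrt(95819045497)/8834 ≈ 105.12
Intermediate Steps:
p(E) = 12 + E**2 + 7*E
b(s) = 6 (b(s) = 12 + (3*(-2))**2 + 7*(3*(-2)) = 12 + (-6)**2 + 7*(-6) = 12 + 36 - 42 = 6)
sqrt((-4058 + 13957)/(b(-3) - 17674) + 11051) = sqrt((-4058 + 13957)/(6 - 17674) + 11051) = sqrt(9899/(-17668) + 11051) = sqrt(9899*(-1/17668) + 11051) = sqrt(-9899/17668 + 11051) = sqrt(195239169/17668) = 3*sqrt(95819045497)/8834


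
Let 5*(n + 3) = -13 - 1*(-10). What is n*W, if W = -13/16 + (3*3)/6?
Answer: -99/40 ≈ -2.4750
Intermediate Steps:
n = -18/5 (n = -3 + (-13 - 1*(-10))/5 = -3 + (-13 + 10)/5 = -3 + (1/5)*(-3) = -3 - 3/5 = -18/5 ≈ -3.6000)
W = 11/16 (W = -13*1/16 + 9*(1/6) = -13/16 + 3/2 = 11/16 ≈ 0.68750)
n*W = -18/5*11/16 = -99/40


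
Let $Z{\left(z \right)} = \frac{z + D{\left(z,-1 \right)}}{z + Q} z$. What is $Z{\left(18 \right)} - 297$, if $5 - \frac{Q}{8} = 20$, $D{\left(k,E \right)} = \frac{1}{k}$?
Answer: $- \frac{30619}{102} \approx -300.19$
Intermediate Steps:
$Q = -120$ ($Q = 40 - 160 = -120$)
$Z{\left(z \right)} = \frac{z \left(z + \frac{1}{z}\right)}{-120 + z}$ ($Z{\left(z \right)} = \frac{z + \frac{1}{z}}{z - 120} z = \frac{z + \frac{1}{z}}{-120 + z} z = \frac{z \left(z + \frac{1}{z}\right)}{-120 + z}$)
$Z{\left(18 \right)} - 297 = \frac{1 + 18^{2}}{-120 + 18} - 297 = \frac{1 + 324}{-102} - 297 = \left(- \frac{1}{102}\right) 325 - 297 = - \frac{325}{102} - 297 = - \frac{30619}{102}$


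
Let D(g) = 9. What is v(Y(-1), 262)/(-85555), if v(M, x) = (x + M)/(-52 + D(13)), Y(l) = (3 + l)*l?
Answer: 52/735773 ≈ 7.0674e-5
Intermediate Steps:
Y(l) = l*(3 + l)
v(M, x) = -M/43 - x/43 (v(M, x) = (x + M)/(-52 + 9) = (M + x)/(-43) = (M + x)*(-1/43) = -M/43 - x/43)
v(Y(-1), 262)/(-85555) = (-(-1)*(3 - 1)/43 - 1/43*262)/(-85555) = (-(-1)*2/43 - 262/43)*(-1/85555) = (-1/43*(-2) - 262/43)*(-1/85555) = (2/43 - 262/43)*(-1/85555) = -260/43*(-1/85555) = 52/735773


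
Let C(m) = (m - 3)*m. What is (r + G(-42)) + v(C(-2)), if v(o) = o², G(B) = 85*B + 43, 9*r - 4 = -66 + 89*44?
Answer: -26989/9 ≈ -2998.8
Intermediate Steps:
r = 3854/9 (r = 4/9 + (-66 + 89*44)/9 = 4/9 + (-66 + 3916)/9 = 4/9 + (⅑)*3850 = 4/9 + 3850/9 = 3854/9 ≈ 428.22)
G(B) = 43 + 85*B
C(m) = m*(-3 + m) (C(m) = (-3 + m)*m = m*(-3 + m))
(r + G(-42)) + v(C(-2)) = (3854/9 + (43 + 85*(-42))) + (-2*(-3 - 2))² = (3854/9 + (43 - 3570)) + (-2*(-5))² = (3854/9 - 3527) + 10² = -27889/9 + 100 = -26989/9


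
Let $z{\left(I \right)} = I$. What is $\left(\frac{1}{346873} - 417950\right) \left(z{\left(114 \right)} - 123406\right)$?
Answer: $\frac{17874328019468908}{346873} \approx 5.153 \cdot 10^{10}$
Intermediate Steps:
$\left(\frac{1}{346873} - 417950\right) \left(z{\left(114 \right)} - 123406\right) = \left(\frac{1}{346873} - 417950\right) \left(114 - 123406\right) = \left(\frac{1}{346873} - 417950\right) \left(-123292\right) = \left(- \frac{144975570349}{346873}\right) \left(-123292\right) = \frac{17874328019468908}{346873}$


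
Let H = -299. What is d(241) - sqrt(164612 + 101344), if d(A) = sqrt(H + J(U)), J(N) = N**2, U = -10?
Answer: -2*sqrt(66489) + I*sqrt(199) ≈ -515.71 + 14.107*I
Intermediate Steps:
d(A) = I*sqrt(199) (d(A) = sqrt(-299 + (-10)**2) = sqrt(-299 + 100) = sqrt(-199) = I*sqrt(199))
d(241) - sqrt(164612 + 101344) = I*sqrt(199) - sqrt(164612 + 101344) = I*sqrt(199) - sqrt(265956) = I*sqrt(199) - 2*sqrt(66489) = -2*sqrt(66489) + I*sqrt(199)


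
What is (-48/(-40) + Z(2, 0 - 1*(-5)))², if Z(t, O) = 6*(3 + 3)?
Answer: 34596/25 ≈ 1383.8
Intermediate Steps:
Z(t, O) = 36 (Z(t, O) = 6*6 = 36)
(-48/(-40) + Z(2, 0 - 1*(-5)))² = (-48/(-40) + 36)² = (-48*(-1/40) + 36)² = (6/5 + 36)² = (186/5)² = 34596/25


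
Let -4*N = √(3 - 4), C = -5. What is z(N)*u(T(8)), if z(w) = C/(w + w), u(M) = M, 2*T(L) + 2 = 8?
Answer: -30*I ≈ -30.0*I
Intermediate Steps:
T(L) = 3 (T(L) = -1 + (½)*8 = -1 + 4 = 3)
N = -I/4 (N = -√(3 - 4)/4 = -I/4 ≈ -0.25*I)
z(w) = -5/(2*w) (z(w) = -5/(w + w) = -5*1/(2*w) = -5/(2*w))
z(N)*u(T(8)) = -5*4*I/2*3 = -10*I*3 = -30*I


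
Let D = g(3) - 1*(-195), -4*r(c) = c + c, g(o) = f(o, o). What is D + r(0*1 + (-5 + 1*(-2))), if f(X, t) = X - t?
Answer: 397/2 ≈ 198.50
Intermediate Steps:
g(o) = 0 (g(o) = o - o = 0)
r(c) = -c/2 (r(c) = -(c + c)/4 = -c/2)
D = 195 (D = 0 - 1*(-195) = 0 + 195 = 195)
D + r(0*1 + (-5 + 1*(-2))) = 195 - (0*1 + (-5 + 1*(-2)))/2 = 195 - (0 + (-5 - 2))/2 = 195 - (0 - 7)/2 = 195 - 1/2*(-7) = 195 + 7/2 = 397/2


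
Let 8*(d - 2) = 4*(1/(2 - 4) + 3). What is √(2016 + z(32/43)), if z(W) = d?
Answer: √8077/2 ≈ 44.936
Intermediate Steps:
d = 13/4 (d = 2 + (4*(1/(2 - 4) + 3))/8 = 2 + (4*(1/(-2) + 3))/8 = 2 + (4*(-½ + 3))/8 = 2 + (4*(5/2))/8 = 2 + (⅛)*10 = 2 + 5/4 = 13/4 ≈ 3.2500)
z(W) = 13/4
√(2016 + z(32/43)) = √(2016 + 13/4) = √(8077/4) = √8077/2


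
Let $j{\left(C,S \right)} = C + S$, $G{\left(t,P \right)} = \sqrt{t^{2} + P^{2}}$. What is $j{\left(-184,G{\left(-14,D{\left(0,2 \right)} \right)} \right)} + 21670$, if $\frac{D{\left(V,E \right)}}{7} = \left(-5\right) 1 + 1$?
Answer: $21486 + 14 \sqrt{5} \approx 21517.0$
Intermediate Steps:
$D{\left(V,E \right)} = -28$ ($D{\left(V,E \right)} = 7 \left(\left(-5\right) 1 + 1\right) = 7 \left(-5 + 1\right) = 7 \left(-4\right) = -28$)
$G{\left(t,P \right)} = \sqrt{P^{2} + t^{2}}$
$j{\left(-184,G{\left(-14,D{\left(0,2 \right)} \right)} \right)} + 21670 = \left(-184 + \sqrt{\left(-28\right)^{2} + \left(-14\right)^{2}}\right) + 21670 = \left(-184 + \sqrt{784 + 196}\right) + 21670 = \left(-184 + \sqrt{980}\right) + 21670 = \left(-184 + 14 \sqrt{5}\right) + 21670 = 21486 + 14 \sqrt{5}$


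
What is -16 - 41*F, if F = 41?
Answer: -1697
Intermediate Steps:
-16 - 41*F = -16 - 41*41 = -16 - 1681 = -1697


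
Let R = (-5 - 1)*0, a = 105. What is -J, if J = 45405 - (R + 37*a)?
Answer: -41520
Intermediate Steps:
R = 0 (R = -6*0 = 0)
J = 41520 (J = 45405 - (0 + 37*105) = 45405 - (0 + 3885) = 45405 - 1*3885 = 45405 - 3885 = 41520)
-J = -1*41520 = -41520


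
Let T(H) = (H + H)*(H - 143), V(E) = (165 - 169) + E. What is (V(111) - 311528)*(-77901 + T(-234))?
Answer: -30685868235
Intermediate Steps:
V(E) = -4 + E
T(H) = 2*H*(-143 + H) (T(H) = (2*H)*(-143 + H) = 2*H*(-143 + H))
(V(111) - 311528)*(-77901 + T(-234)) = ((-4 + 111) - 311528)*(-77901 + 2*(-234)*(-143 - 234)) = (107 - 311528)*(-77901 + 2*(-234)*(-377)) = -311421*(-77901 + 176436) = -311421*98535 = -30685868235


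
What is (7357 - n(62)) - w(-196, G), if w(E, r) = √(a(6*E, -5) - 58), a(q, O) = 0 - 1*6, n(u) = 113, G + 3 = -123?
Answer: 7244 - 8*I ≈ 7244.0 - 8.0*I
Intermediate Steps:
G = -126 (G = -3 - 123 = -126)
a(q, O) = -6 (a(q, O) = 0 - 6 = -6)
w(E, r) = 8*I (w(E, r) = √(-6 - 58) = √(-64) = 8*I)
(7357 - n(62)) - w(-196, G) = (7357 - 1*113) - 8*I = (7357 - 113) - 8*I = 7244 - 8*I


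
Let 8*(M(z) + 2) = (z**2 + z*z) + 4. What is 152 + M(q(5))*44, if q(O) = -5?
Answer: 361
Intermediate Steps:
M(z) = -3/2 + z**2/4 (M(z) = -2 + ((z**2 + z*z) + 4)/8 = -2 + ((z**2 + z**2) + 4)/8 = -2 + (2*z**2 + 4)/8 = -2 + (4 + 2*z**2)/8 = -2 + (1/2 + z**2/4) = -3/2 + z**2/4)
152 + M(q(5))*44 = 152 + (-3/2 + (1/4)*(-5)**2)*44 = 152 + (-3/2 + (1/4)*25)*44 = 152 + (-3/2 + 25/4)*44 = 152 + (19/4)*44 = 152 + 209 = 361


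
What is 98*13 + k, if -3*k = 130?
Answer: 3692/3 ≈ 1230.7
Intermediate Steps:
k = -130/3 (k = -⅓*130 = -130/3 ≈ -43.333)
98*13 + k = 98*13 - 130/3 = 1274 - 130/3 = 3692/3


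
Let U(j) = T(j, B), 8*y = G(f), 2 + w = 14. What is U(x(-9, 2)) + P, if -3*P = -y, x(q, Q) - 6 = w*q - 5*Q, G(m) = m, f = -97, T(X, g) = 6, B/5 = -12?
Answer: 47/24 ≈ 1.9583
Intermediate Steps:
B = -60 (B = 5*(-12) = -60)
w = 12 (w = -2 + 14 = 12)
y = -97/8 (y = (1/8)*(-97) = -97/8 ≈ -12.125)
x(q, Q) = 6 - 5*Q + 12*q (x(q, Q) = 6 + (12*q - 5*Q) = 6 + (-5*Q + 12*q) = 6 - 5*Q + 12*q)
P = -97/24 (P = -(-1)*(-97)/(3*8) = -1/3*97/8 = -97/24 ≈ -4.0417)
U(j) = 6
U(x(-9, 2)) + P = 6 - 97/24 = 47/24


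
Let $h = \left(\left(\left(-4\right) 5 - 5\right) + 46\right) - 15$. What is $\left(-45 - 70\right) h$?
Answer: $-690$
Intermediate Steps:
$h = 6$ ($h = \left(\left(-20 - 5\right) + 46\right) - 15 = \left(-25 + 46\right) - 15 = 21 - 15 = 6$)
$\left(-45 - 70\right) h = \left(-45 - 70\right) 6 = \left(-115\right) 6 = -690$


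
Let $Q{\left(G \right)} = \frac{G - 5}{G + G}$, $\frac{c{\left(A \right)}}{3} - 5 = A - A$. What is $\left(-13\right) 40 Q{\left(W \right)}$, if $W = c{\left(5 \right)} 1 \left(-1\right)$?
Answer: $- \frac{1040}{3} \approx -346.67$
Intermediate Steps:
$c{\left(A \right)} = 15$ ($c{\left(A \right)} = 15 + 3 \left(A - A\right) = 15 + 3 \cdot 0 = 15 + 0 = 15$)
$W = -15$ ($W = 15 \cdot 1 \left(-1\right) = 15 \left(-1\right) = -15$)
$Q{\left(G \right)} = \frac{-5 + G}{2 G}$
$\left(-13\right) 40 Q{\left(W \right)} = \left(-13\right) 40 \frac{-5 - 15}{2 \left(-15\right)} = - 520 \cdot \frac{1}{2} \left(- \frac{1}{15}\right) \left(-20\right) = \left(-520\right) \frac{2}{3} = - \frac{1040}{3}$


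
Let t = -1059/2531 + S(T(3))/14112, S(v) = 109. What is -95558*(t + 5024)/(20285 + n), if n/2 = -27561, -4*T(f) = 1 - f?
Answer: 8572981698509621/622144786032 ≈ 13780.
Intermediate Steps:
T(f) = -1/4 + f/4 (T(f) = -(1 - f)/4 = -1/4 + f/4)
n = -55122 (n = 2*(-27561) = -55122)
t = -14668729/35717472 (t = -1059/2531 + 109/14112 = -14668729/35717472 ≈ -0.41069)
-95558*(t + 5024)/(20285 + n) = -95558*(-14668729/35717472 + 5024)/(20285 - 55122) = -95558/((-34837/179429910599/35717472)) = -95558/((-34837*35717472/179429910599)) = -95558/(-1244289572064/179429910599) = -95558*(-179429910599/1244289572064) = 8572981698509621/622144786032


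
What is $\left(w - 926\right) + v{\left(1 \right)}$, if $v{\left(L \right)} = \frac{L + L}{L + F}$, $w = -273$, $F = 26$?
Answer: $- \frac{32371}{27} \approx -1198.9$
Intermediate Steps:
$v{\left(L \right)} = \frac{2 L}{26 + L}$ ($v{\left(L \right)} = \frac{L + L}{L + 26} = \frac{2 L}{26 + L}$)
$\left(w - 926\right) + v{\left(1 \right)} = \left(-273 - 926\right) + 2 \cdot 1 \frac{1}{26 + 1} = \left(-273 - 926\right) + 2 \cdot 1 \cdot \frac{1}{27} = -1199 + 2 \cdot 1 \cdot \frac{1}{27} = -1199 + \frac{2}{27} = - \frac{32371}{27}$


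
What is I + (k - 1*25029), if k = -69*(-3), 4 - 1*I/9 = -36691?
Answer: 305433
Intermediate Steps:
I = 330255 (I = 36 - 9*(-36691) = 36 + 330219 = 330255)
k = 207
I + (k - 1*25029) = 330255 + (207 - 1*25029) = 330255 + (207 - 25029) = 330255 - 24822 = 305433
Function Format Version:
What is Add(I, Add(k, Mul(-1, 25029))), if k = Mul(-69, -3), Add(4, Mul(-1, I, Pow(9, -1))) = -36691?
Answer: 305433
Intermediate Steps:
I = 330255 (I = Add(36, Mul(-9, -36691)) = Add(36, 330219) = 330255)
k = 207
Add(I, Add(k, Mul(-1, 25029))) = Add(330255, Add(207, Mul(-1, 25029))) = Add(330255, Add(207, -25029)) = Add(330255, -24822) = 305433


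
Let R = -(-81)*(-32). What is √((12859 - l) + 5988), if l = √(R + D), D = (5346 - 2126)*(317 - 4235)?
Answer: √(18847 - 2*I*√3154638) ≈ 137.89 - 12.881*I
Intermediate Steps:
D = -12615960 (D = 3220*(-3918) = -12615960)
R = -2592 (R = -81*32 = -2592)
l = 2*I*√3154638 (l = √(-2592 - 12615960) = √(-12618552) = 2*I*√3154638 ≈ 3552.3*I)
√((12859 - l) + 5988) = √((12859 - 2*I*√3154638) + 5988) = √(18847 - 2*I*√3154638)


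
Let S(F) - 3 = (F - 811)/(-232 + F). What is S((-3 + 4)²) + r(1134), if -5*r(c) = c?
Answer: -84813/385 ≈ -220.29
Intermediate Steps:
S(F) = 3 + (-811 + F)/(-232 + F) (S(F) = 3 + (F - 811)/(-232 + F) = 3 + (-811 + F)/(-232 + F))
r(c) = -c/5
S((-3 + 4)²) + r(1134) = (-1507 + 4*(-3 + 4)²)/(-232 + (-3 + 4)²) - ⅕*1134 = (-1507 + 4*1²)/(-232 + 1²) - 1134/5 = (-1507 + 4*1)/(-232 + 1) - 1134/5 = (-1507 + 4)/(-231) - 1134/5 = -1/231*(-1503) - 1134/5 = 501/77 - 1134/5 = -84813/385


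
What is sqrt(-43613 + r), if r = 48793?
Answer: 2*sqrt(1295) ≈ 71.972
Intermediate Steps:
sqrt(-43613 + r) = sqrt(-43613 + 48793) = sqrt(5180) = 2*sqrt(1295)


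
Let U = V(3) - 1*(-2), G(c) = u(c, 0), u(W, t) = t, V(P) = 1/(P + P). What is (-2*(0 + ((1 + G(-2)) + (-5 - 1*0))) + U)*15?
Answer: 305/2 ≈ 152.50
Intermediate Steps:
V(P) = 1/(2*P)
G(c) = 0
U = 13/6 (U = (1/2)/3 - 1*(-2) = (1/2)*(1/3) + 2 = 1/6 + 2 = 13/6 ≈ 2.1667)
(-2*(0 + ((1 + G(-2)) + (-5 - 1*0))) + U)*15 = (-2*(0 + ((1 + 0) + (-5 - 1*0))) + 13/6)*15 = (-2*(0 + (1 + (-5 + 0))) + 13/6)*15 = (-2*(0 + (1 - 5)) + 13/6)*15 = (-2*(0 - 4) + 13/6)*15 = (-2*(-4) + 13/6)*15 = (8 + 13/6)*15 = (61/6)*15 = 305/2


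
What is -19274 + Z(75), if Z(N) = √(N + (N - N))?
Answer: -19274 + 5*√3 ≈ -19265.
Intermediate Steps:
Z(N) = √N (Z(N) = √(N + 0) = √N)
-19274 + Z(75) = -19274 + √75 = -19274 + 5*√3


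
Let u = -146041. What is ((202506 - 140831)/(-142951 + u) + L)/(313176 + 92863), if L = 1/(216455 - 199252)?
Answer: -1060706033/2018634816301664 ≈ -5.2546e-7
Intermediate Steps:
L = 1/17203 ≈ 5.8129e-5
((202506 - 140831)/(-142951 + u) + L)/(313176 + 92863) = ((202506 - 140831)/(-142951 - 146041) + 1/17203)/(313176 + 92863) = (61675/(-288992) + 1/17203)/406039 = (61675*(-1/288992) + 1/17203)*(1/406039) = (-61675/288992 + 1/17203)*(1/406039) = -1060706033/4971529376*1/406039 = -1060706033/2018634816301664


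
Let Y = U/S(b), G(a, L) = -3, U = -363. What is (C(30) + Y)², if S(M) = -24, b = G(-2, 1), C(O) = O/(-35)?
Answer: 638401/3136 ≈ 203.57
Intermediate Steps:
C(O) = -O/35 (C(O) = O*(-1/35) = -O/35)
b = -3
Y = 121/8 (Y = -363/(-24) = -363*(-1/24) = 121/8 ≈ 15.125)
(C(30) + Y)² = (-1/35*30 + 121/8)² = (-6/7 + 121/8)² = (799/56)² = 638401/3136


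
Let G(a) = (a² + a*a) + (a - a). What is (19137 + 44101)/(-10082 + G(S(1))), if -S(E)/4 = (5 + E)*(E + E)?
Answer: -4517/391 ≈ -11.552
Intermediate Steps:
S(E) = -8*E*(5 + E) (S(E) = -4*(5 + E)*(E + E) = -4*(5 + E)*2*E = -8*E*(5 + E))
G(a) = 2*a² (G(a) = (a² + a²) + 0 = 2*a² + 0 = 2*a²)
(19137 + 44101)/(-10082 + G(S(1))) = (19137 + 44101)/(-10082 + 2*(-8*1*(5 + 1))²) = 63238/(-10082 + 2*(-8*1*6)²) = 63238/(-10082 + 2*(-48)²) = 63238/(-10082 + 2*2304) = 63238/(-10082 + 4608) = 63238/(-5474) = 63238*(-1/5474) = -4517/391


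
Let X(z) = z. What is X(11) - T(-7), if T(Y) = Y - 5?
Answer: 23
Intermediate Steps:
T(Y) = -5 + Y
X(11) - T(-7) = 11 - (-5 - 7) = 11 - 1*(-12) = 11 + 12 = 23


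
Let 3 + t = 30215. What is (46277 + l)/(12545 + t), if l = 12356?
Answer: 58633/42757 ≈ 1.3713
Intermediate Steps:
t = 30212 (t = -3 + 30215 = 30212)
(46277 + l)/(12545 + t) = (46277 + 12356)/(12545 + 30212) = 58633/42757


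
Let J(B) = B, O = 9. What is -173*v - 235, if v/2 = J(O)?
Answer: -3349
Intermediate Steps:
v = 18 (v = 2*9 = 18)
-173*v - 235 = -173*18 - 235 = -3114 - 235 = -3349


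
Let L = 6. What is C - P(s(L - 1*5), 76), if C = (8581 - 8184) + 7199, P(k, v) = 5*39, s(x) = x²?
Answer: 7401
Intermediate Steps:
P(k, v) = 195
C = 7596 (C = 397 + 7199 = 7596)
C - P(s(L - 1*5), 76) = 7596 - 1*195 = 7596 - 195 = 7401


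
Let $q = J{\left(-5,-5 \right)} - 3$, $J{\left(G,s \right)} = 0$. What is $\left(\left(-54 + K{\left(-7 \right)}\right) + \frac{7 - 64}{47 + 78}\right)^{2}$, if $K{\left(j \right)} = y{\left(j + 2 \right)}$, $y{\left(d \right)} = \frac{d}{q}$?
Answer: $\frac{391881616}{140625} \approx 2786.7$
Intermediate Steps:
$q = -3$ ($q = 0 - 3 = -3$)
$y{\left(d \right)} = - \frac{d}{3}$ ($y{\left(d \right)} = \frac{d}{-3} = d \left(- \frac{1}{3}\right) = - \frac{d}{3}$)
$K{\left(j \right)} = - \frac{2}{3} - \frac{j}{3}$ ($K{\left(j \right)} = - \frac{j + 2}{3} = - \frac{2 + j}{3} = - \frac{2}{3} - \frac{j}{3}$)
$\left(\left(-54 + K{\left(-7 \right)}\right) + \frac{7 - 64}{47 + 78}\right)^{2} = \left(\left(-54 - - \frac{5}{3}\right) + \frac{7 - 64}{47 + 78}\right)^{2} = \left(\left(-54 + \left(- \frac{2}{3} + \frac{7}{3}\right)\right) - \frac{57}{125}\right)^{2} = \left(\left(-54 + \frac{5}{3}\right) - \frac{57}{125}\right)^{2} = \left(- \frac{157}{3} - \frac{57}{125}\right)^{2} = \left(- \frac{19796}{375}\right)^{2} = \frac{391881616}{140625}$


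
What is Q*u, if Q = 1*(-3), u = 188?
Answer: -564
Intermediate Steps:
Q = -3
Q*u = -3*188 = -564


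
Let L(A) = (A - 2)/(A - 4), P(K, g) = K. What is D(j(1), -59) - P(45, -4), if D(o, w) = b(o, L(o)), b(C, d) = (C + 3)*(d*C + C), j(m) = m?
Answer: -119/3 ≈ -39.667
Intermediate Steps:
L(A) = (-2 + A)/(-4 + A)
b(C, d) = (3 + C)*(C + C*d) (b(C, d) = (3 + C)*(C*d + C) = (3 + C)*(C + C*d))
D(o, w) = o*(3 + o + 3*(-2 + o)/(-4 + o) + o*(-2 + o)/(-4 + o)) (D(o, w) = o*(3 + o + 3*((-2 + o)/(-4 + o)) + o*((-2 + o)/(-4 + o))) = o*(3 + o + 3*(-2 + o)/(-4 + o) + o*(-2 + o)/(-4 + o)))
D(j(1), -59) - P(45, -4) = 2*1*(-9 + 1**2)/(-4 + 1) - 1*45 = 2*1*(-9 + 1)/(-3) - 45 = 2*1*(-1/3)*(-8) - 45 = 16/3 - 45 = -119/3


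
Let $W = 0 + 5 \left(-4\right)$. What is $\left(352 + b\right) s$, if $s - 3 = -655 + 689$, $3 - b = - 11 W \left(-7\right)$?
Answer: $70115$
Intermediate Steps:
$W = -20$ ($W = 0 - 20 = -20$)
$b = 1543$ ($b = 3 - \left(-11\right) \left(-20\right) \left(-7\right) = 3 - 220 \left(-7\right) = 3 - -1540 = 3 + 1540 = 1543$)
$s = 37$ ($s = 3 + \left(-655 + 689\right) = 3 + 34 = 37$)
$\left(352 + b\right) s = \left(352 + 1543\right) 37 = 1895 \cdot 37 = 70115$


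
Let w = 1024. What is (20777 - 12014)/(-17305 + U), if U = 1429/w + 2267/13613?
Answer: -122153696256/241204941775 ≈ -0.50643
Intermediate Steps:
U = 21774385/13939712 (U = 1429/1024 + 2267/13613 = 21774385/13939712 ≈ 1.5620)
(20777 - 12014)/(-17305 + U) = (20777 - 12014)/(-17305 + 21774385/13939712) = 8763/(-241204941775/13939712) = 8763*(-13939712/241204941775) = -122153696256/241204941775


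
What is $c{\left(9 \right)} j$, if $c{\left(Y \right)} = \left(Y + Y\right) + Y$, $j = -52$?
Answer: $-1404$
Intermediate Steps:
$c{\left(Y \right)} = 3 Y$ ($c{\left(Y \right)} = 2 Y + Y = 3 Y$)
$c{\left(9 \right)} j = 3 \cdot 9 \left(-52\right) = 27 \left(-52\right) = -1404$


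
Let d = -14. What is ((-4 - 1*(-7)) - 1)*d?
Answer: -28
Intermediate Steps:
((-4 - 1*(-7)) - 1)*d = ((-4 - 1*(-7)) - 1)*(-14) = ((-4 + 7) - 1)*(-14) = (3 - 1)*(-14) = 2*(-14) = -28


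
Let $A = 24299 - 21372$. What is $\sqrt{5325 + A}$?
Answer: $2 \sqrt{2063} \approx 90.841$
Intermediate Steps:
$A = 2927$
$\sqrt{5325 + A} = \sqrt{5325 + 2927} = \sqrt{8252} = 2 \sqrt{2063}$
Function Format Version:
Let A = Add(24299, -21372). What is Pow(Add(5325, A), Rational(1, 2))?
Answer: Mul(2, Pow(2063, Rational(1, 2))) ≈ 90.841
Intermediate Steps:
A = 2927
Pow(Add(5325, A), Rational(1, 2)) = Pow(Add(5325, 2927), Rational(1, 2)) = Pow(8252, Rational(1, 2)) = Mul(2, Pow(2063, Rational(1, 2)))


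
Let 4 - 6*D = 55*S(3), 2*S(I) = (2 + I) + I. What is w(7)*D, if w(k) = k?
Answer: -252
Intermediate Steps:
S(I) = 1 + I (S(I) = ((2 + I) + I)/2 = (2 + 2*I)/2 = 1 + I)
D = -36 (D = ⅔ - 55*(1 + 3)/6 = ⅔ - 55*4/6 = ⅔ - ⅙*220 = ⅔ - 110/3 = -36)
w(7)*D = 7*(-36) = -252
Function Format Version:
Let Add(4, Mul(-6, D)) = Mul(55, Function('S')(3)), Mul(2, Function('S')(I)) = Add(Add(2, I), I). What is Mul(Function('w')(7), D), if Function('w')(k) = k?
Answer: -252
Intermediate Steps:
Function('S')(I) = Add(1, I) (Function('S')(I) = Mul(Rational(1, 2), Add(Add(2, I), I)) = Mul(Rational(1, 2), Add(2, Mul(2, I))) = Add(1, I))
D = -36 (D = Add(Rational(2, 3), Mul(Rational(-1, 6), Mul(55, Add(1, 3)))) = Add(Rational(2, 3), Mul(Rational(-1, 6), Mul(55, 4))) = Add(Rational(2, 3), Mul(Rational(-1, 6), 220)) = Add(Rational(2, 3), Rational(-110, 3)) = -36)
Mul(Function('w')(7), D) = Mul(7, -36) = -252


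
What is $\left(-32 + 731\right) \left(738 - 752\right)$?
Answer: $-9786$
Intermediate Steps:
$\left(-32 + 731\right) \left(738 - 752\right) = 699 \left(-14\right) = -9786$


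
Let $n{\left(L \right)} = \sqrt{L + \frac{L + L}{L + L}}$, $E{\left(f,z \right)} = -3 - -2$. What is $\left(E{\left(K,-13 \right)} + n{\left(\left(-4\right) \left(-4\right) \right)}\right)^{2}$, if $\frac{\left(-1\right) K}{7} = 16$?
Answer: $\left(1 - \sqrt{17}\right)^{2} \approx 9.7538$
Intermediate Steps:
$K = -112$ ($K = \left(-7\right) 16 = -112$)
$E{\left(f,z \right)} = -1$ ($E{\left(f,z \right)} = -3 + 2 = -1$)
$n{\left(L \right)} = \sqrt{1 + L}$ ($n{\left(L \right)} = \sqrt{L + \frac{2 L}{2 L}} = \sqrt{L + 2 L \frac{1}{2 L}} = \sqrt{L + 1} = \sqrt{1 + L}$)
$\left(E{\left(K,-13 \right)} + n{\left(\left(-4\right) \left(-4\right) \right)}\right)^{2} = \left(-1 + \sqrt{1 - -16}\right)^{2} = \left(-1 + \sqrt{1 + 16}\right)^{2} = \left(-1 + \sqrt{17}\right)^{2}$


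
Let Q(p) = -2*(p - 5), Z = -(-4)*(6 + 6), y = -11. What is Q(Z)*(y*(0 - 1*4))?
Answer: -3784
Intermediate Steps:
Z = 48 (Z = -(-4)*12 = -1*(-48) = 48)
Q(p) = 10 - 2*p (Q(p) = -2*(-5 + p) = 10 - 2*p)
Q(Z)*(y*(0 - 1*4)) = (10 - 2*48)*(-11*(0 - 1*4)) = (10 - 96)*(-11*(0 - 4)) = -(-946)*(-4) = -86*44 = -3784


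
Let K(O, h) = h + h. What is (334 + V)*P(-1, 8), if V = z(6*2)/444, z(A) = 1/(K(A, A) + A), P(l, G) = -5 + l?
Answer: -5338657/2664 ≈ -2004.0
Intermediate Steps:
K(O, h) = 2*h
z(A) = 1/(3*A) (z(A) = 1/(2*A + A) = 1/(3*A))
V = 1/15984 (V = (1/(3*((6*2))))/444 = ((⅓)/12)*(1/444) = ((⅓)*(1/12))*(1/444) = (1/36)*(1/444) = 1/15984 ≈ 6.2563e-5)
(334 + V)*P(-1, 8) = (334 + 1/15984)*(-5 - 1) = (5338657/15984)*(-6) = -5338657/2664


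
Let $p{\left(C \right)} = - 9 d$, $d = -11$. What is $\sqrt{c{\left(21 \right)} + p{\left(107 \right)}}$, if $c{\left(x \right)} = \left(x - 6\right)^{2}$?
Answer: $18$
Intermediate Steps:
$c{\left(x \right)} = \left(-6 + x\right)^{2}$
$p{\left(C \right)} = 99$ ($p{\left(C \right)} = \left(-9\right) \left(-11\right) = 99$)
$\sqrt{c{\left(21 \right)} + p{\left(107 \right)}} = \sqrt{\left(-6 + 21\right)^{2} + 99} = \sqrt{15^{2} + 99} = \sqrt{225 + 99} = \sqrt{324} = 18$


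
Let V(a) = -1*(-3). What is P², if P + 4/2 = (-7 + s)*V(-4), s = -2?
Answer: 841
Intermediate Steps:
V(a) = 3
P = -29 (P = -2 + (-7 - 2)*3 = -2 - 9*3 = -2 - 27 = -29)
P² = (-29)² = 841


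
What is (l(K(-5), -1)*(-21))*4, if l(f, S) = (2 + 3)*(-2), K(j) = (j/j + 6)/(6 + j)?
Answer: 840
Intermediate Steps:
K(j) = 7/(6 + j) (K(j) = (1 + 6)/(6 + j) = 7/(6 + j))
l(f, S) = -10 (l(f, S) = 5*(-2) = -10)
(l(K(-5), -1)*(-21))*4 = -10*(-21)*4 = 210*4 = 840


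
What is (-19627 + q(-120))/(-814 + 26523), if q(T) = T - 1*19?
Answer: -19766/25709 ≈ -0.76884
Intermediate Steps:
q(T) = -19 + T (q(T) = T - 19 = -19 + T)
(-19627 + q(-120))/(-814 + 26523) = (-19627 + (-19 - 120))/(-814 + 26523) = (-19627 - 139)/25709 = -19766*1/25709 = -19766/25709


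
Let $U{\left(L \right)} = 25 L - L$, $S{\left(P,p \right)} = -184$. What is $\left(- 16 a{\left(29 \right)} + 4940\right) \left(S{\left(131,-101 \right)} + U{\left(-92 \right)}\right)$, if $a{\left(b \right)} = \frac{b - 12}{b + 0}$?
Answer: $- \frac{342027296}{29} \approx -1.1794 \cdot 10^{7}$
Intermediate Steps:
$a{\left(b \right)} = \frac{-12 + b}{b}$
$U{\left(L \right)} = 24 L$
$\left(- 16 a{\left(29 \right)} + 4940\right) \left(S{\left(131,-101 \right)} + U{\left(-92 \right)}\right) = \left(- 16 \frac{-12 + 29}{29} + 4940\right) \left(-184 + 24 \left(-92\right)\right) = \left(- 16 \cdot \frac{1}{29} \cdot 17 + 4940\right) \left(-184 - 2208\right) = \left(\left(-16\right) \frac{17}{29} + 4940\right) \left(-2392\right) = \left(- \frac{272}{29} + 4940\right) \left(-2392\right) = \frac{142988}{29} \left(-2392\right) = - \frac{342027296}{29}$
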